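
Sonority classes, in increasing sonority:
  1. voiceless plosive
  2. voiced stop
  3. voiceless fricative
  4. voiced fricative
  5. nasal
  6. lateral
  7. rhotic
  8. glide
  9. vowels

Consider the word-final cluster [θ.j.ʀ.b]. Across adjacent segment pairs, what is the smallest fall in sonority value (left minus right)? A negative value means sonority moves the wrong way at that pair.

-5

/θ/ is a voiceless fricative (sonority 3).
/j/ is a glide (sonority 8).
/ʀ/ is a rhotic (sonority 7).
/b/ is a voiced stop (sonority 2).
/θ/→/j/: change -5.
/j/→/ʀ/: change +1.
/ʀ/→/b/: change +5.
Minimum = -5.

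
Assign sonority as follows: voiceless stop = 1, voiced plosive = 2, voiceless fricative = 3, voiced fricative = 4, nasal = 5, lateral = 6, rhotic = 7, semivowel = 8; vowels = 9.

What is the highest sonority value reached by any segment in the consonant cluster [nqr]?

/n/: nasal = 5.
/q/: voiceless stop = 1.
/r/: rhotic = 7.
The maximum is 7.

7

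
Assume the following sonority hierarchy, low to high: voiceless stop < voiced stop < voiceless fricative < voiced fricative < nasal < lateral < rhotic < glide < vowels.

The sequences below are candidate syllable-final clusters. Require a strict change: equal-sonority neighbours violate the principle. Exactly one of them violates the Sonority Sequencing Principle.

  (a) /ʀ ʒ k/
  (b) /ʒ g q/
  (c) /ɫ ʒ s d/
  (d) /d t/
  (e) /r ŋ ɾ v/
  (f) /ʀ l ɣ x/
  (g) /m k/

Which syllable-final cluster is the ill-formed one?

(a) 7-4-1 → obeys
(b) 4-2-1 → obeys
(c) 6-4-3-2 → obeys
(d) 2-1 → obeys
(e) 7-5-7-4 → violates
(f) 7-6-4-3 → obeys
(g) 5-1 → obeys

e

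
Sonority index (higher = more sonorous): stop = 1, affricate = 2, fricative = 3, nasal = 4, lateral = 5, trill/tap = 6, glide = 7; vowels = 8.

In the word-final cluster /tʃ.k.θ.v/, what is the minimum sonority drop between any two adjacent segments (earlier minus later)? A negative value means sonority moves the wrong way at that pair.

-2

/tʃ/ is an affricate (sonority 2).
/k/ is a stop (sonority 1).
/θ/ is a fricative (sonority 3).
/v/ is a fricative (sonority 3).
/tʃ/→/k/: change +1.
/k/→/θ/: change -2.
/θ/→/v/: change +0.
Minimum = -2.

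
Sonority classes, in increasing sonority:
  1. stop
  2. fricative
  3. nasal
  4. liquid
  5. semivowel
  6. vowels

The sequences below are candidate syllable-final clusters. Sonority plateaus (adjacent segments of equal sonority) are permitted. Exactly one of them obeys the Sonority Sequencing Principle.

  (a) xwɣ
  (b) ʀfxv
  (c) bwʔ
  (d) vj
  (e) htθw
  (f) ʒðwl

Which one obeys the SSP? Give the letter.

b

(a) xwɣ: profile 2-5-2 — violates.
(b) ʀfxv: profile 4-2-2-2 — obeys.
(c) bwʔ: profile 1-5-1 — violates.
(d) vj: profile 2-5 — violates.
(e) htθw: profile 2-1-2-5 — violates.
(f) ʒðwl: profile 2-2-5-4 — violates.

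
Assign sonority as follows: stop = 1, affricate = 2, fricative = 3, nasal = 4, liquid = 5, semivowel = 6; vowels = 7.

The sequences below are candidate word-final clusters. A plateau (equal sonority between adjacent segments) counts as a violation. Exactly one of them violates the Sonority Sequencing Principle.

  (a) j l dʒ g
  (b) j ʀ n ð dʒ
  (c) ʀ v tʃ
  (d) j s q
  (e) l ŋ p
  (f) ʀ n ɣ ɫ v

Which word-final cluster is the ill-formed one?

(a) j l dʒ g: profile 6-5-2-1 — obeys.
(b) j ʀ n ð dʒ: profile 6-5-4-3-2 — obeys.
(c) ʀ v tʃ: profile 5-3-2 — obeys.
(d) j s q: profile 6-3-1 — obeys.
(e) l ŋ p: profile 5-4-1 — obeys.
(f) ʀ n ɣ ɫ v: profile 5-4-3-5-3 — violates.

f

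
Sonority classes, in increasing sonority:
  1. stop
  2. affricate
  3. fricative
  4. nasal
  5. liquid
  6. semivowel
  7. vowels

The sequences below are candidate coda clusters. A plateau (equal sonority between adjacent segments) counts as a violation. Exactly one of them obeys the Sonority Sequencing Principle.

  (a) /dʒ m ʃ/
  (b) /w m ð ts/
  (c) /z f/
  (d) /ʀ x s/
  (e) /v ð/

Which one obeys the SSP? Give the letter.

(a) sonority 2-4-3: ill-formed.
(b) sonority 6-4-3-2: well-formed.
(c) sonority 3-3: ill-formed.
(d) sonority 5-3-3: ill-formed.
(e) sonority 3-3: ill-formed.

b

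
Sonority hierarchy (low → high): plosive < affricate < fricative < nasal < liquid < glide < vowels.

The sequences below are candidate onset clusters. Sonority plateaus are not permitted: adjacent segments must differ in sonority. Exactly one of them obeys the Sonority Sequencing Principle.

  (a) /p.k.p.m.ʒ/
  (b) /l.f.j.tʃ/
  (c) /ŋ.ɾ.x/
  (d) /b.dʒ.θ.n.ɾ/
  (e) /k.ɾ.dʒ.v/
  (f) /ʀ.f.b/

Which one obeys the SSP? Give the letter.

d

(a) 1-1-1-4-3 → violates
(b) 5-3-6-2 → violates
(c) 4-5-3 → violates
(d) 1-2-3-4-5 → obeys
(e) 1-5-2-3 → violates
(f) 5-3-1 → violates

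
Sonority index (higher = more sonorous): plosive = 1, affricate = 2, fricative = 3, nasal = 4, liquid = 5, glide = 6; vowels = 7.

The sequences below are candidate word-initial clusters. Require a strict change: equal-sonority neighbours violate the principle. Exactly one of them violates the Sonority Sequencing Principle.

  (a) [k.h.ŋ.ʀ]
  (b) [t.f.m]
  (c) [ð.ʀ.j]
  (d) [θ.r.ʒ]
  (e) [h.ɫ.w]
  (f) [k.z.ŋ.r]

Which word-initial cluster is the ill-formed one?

d

(a) sonority 1-3-4-5: well-formed.
(b) sonority 1-3-4: well-formed.
(c) sonority 3-5-6: well-formed.
(d) sonority 3-5-3: ill-formed.
(e) sonority 3-5-6: well-formed.
(f) sonority 1-3-4-5: well-formed.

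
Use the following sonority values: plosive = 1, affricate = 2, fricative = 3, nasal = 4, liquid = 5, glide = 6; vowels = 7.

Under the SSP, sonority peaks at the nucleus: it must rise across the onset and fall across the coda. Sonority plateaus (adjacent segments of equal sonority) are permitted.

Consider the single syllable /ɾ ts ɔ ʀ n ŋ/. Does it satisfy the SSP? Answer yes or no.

Onset: /ɾ/ is a liquid (sonority 5), /ts/ is an affricate (sonority 2); then the nucleus /ɔ/ (sonority 7).
Onset profile 5-2-7 — does not rise throughout.
Coda: /ʀ/ is a liquid (sonority 5), /n/ is a nasal (sonority 4), /ŋ/ is a nasal (sonority 4).
Coda profile 7-5-4-4 — falls from the nucleus.

no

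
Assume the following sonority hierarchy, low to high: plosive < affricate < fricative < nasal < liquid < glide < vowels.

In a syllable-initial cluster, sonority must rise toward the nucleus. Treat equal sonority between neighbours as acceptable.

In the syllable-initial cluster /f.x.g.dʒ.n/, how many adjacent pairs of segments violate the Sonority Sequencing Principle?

/f/ — fricative, sonority 3.
/x/ — fricative, sonority 3.
/g/ — plosive, sonority 1.
/dʒ/ — affricate, sonority 2.
/n/ — nasal, sonority 4.
/f/→/x/: 3→3 (plateau, allowed) — ok.
/x/→/g/: 3→1 (does not rise) — violation.
/g/→/dʒ/: 1→2 (rises) — ok.
/dʒ/→/n/: 2→4 (rises) — ok.

1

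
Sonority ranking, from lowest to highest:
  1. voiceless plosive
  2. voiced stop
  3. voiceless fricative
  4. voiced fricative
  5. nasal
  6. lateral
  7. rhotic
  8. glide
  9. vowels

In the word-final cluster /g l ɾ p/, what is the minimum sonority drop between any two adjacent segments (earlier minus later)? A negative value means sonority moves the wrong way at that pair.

-4

/g/: voiced stop = 2.
/l/: lateral = 6.
/ɾ/: rhotic = 7.
/p/: voiceless plosive = 1.
/g/→/l/: change -4.
/l/→/ɾ/: change -1.
/ɾ/→/p/: change +6.
Minimum = -4.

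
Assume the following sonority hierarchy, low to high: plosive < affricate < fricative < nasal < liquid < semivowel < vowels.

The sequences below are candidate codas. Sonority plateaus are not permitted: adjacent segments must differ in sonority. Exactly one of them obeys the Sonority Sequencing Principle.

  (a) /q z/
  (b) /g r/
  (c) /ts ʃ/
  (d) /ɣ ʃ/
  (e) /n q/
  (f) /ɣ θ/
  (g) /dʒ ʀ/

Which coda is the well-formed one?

(a) 1-3 → violates
(b) 1-5 → violates
(c) 2-3 → violates
(d) 3-3 → violates
(e) 4-1 → obeys
(f) 3-3 → violates
(g) 2-5 → violates

e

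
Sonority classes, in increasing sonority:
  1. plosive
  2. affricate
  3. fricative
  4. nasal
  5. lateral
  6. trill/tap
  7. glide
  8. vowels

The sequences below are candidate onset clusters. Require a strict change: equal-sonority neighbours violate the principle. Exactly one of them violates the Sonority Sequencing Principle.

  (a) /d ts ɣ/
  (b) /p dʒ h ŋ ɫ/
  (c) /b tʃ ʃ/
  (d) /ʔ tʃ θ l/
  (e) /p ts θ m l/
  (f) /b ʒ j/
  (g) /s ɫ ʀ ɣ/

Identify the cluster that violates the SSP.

(a) sonority 1-2-3: well-formed.
(b) sonority 1-2-3-4-5: well-formed.
(c) sonority 1-2-3: well-formed.
(d) sonority 1-2-3-5: well-formed.
(e) sonority 1-2-3-4-5: well-formed.
(f) sonority 1-3-7: well-formed.
(g) sonority 3-5-6-3: ill-formed.

g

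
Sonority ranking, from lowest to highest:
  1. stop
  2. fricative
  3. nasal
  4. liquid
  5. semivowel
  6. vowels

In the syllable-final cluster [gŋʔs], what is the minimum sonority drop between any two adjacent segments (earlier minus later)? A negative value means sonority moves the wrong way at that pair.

-2

/g/: stop = 1.
/ŋ/: nasal = 3.
/ʔ/: stop = 1.
/s/: fricative = 2.
/g/→/ŋ/: change -2.
/ŋ/→/ʔ/: change +2.
/ʔ/→/s/: change -1.
Minimum = -2.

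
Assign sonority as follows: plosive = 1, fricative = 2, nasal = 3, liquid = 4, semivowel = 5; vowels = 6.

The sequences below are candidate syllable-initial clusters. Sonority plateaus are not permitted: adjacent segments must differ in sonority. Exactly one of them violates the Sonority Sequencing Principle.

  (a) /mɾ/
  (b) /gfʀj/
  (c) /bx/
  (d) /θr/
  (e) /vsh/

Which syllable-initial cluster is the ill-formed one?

e

(a) sonority 3-4: well-formed.
(b) sonority 1-2-4-5: well-formed.
(c) sonority 1-2: well-formed.
(d) sonority 2-4: well-formed.
(e) sonority 2-2-2: ill-formed.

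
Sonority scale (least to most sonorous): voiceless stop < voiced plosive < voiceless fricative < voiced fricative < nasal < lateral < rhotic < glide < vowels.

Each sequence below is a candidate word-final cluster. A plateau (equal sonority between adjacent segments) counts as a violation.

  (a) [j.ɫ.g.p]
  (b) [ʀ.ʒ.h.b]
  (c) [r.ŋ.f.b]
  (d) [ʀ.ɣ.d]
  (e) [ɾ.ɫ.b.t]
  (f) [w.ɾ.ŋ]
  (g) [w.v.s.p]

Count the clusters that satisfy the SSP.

(a) sonority 8-6-2-1: well-formed.
(b) sonority 7-4-3-2: well-formed.
(c) sonority 7-5-3-2: well-formed.
(d) sonority 7-4-2: well-formed.
(e) sonority 7-6-2-1: well-formed.
(f) sonority 8-7-5: well-formed.
(g) sonority 8-4-3-1: well-formed.

7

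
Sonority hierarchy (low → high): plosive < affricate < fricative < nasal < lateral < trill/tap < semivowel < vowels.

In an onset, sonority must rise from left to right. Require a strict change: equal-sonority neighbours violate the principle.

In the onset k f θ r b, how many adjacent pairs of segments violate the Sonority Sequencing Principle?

/k/ — plosive, sonority 1.
/f/ — fricative, sonority 3.
/θ/ — fricative, sonority 3.
/r/ — trill/tap, sonority 6.
/b/ — plosive, sonority 1.
/k/→/f/: 1→3 (rises) — ok.
/f/→/θ/: 3→3 (plateau) — violation.
/θ/→/r/: 3→6 (rises) — ok.
/r/→/b/: 6→1 (does not rise) — violation.

2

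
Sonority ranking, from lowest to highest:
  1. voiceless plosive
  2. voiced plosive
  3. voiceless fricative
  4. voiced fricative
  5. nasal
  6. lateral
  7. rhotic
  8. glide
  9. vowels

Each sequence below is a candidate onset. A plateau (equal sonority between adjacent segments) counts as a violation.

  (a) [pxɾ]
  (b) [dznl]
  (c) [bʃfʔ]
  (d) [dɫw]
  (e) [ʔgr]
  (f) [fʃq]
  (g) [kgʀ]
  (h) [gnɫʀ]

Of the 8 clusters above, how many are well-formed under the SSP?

(a) sonority 1-3-7: well-formed.
(b) sonority 2-4-5-6: well-formed.
(c) sonority 2-3-3-1: ill-formed.
(d) sonority 2-6-8: well-formed.
(e) sonority 1-2-7: well-formed.
(f) sonority 3-3-1: ill-formed.
(g) sonority 1-2-7: well-formed.
(h) sonority 2-5-6-7: well-formed.

6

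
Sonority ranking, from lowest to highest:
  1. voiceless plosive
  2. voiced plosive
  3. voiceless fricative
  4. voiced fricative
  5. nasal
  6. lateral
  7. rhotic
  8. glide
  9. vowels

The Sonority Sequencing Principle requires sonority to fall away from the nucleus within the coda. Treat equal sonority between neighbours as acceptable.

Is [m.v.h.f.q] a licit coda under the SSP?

yes

/m/ is a nasal (sonority 5).
/v/ is a voiced fricative (sonority 4).
/h/ is a voiceless fricative (sonority 3).
/f/ is a voiceless fricative (sonority 3).
/q/ is a voiceless plosive (sonority 1).
The profile 5-4-3-3-1 is non-increasing (plateaus allowed), so the coda satisfies the SSP.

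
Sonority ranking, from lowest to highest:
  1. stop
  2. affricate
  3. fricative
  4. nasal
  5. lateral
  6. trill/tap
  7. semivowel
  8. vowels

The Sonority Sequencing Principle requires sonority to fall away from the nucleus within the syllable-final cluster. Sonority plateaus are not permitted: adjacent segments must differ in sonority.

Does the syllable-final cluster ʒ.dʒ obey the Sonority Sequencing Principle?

/ʒ/ — fricative, sonority 3.
/dʒ/ — affricate, sonority 2.
The profile 3-2 strictly falls, so the syllable-final cluster satisfies the SSP.

yes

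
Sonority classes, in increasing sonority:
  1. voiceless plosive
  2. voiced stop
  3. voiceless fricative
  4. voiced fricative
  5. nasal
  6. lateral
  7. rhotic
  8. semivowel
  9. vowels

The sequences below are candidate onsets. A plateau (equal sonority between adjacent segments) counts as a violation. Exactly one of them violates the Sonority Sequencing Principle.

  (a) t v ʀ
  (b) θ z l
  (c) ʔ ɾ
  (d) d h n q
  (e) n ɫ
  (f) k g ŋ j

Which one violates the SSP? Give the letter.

(a) t v ʀ: profile 1-4-7 — obeys.
(b) θ z l: profile 3-4-6 — obeys.
(c) ʔ ɾ: profile 1-7 — obeys.
(d) d h n q: profile 2-3-5-1 — violates.
(e) n ɫ: profile 5-6 — obeys.
(f) k g ŋ j: profile 1-2-5-8 — obeys.

d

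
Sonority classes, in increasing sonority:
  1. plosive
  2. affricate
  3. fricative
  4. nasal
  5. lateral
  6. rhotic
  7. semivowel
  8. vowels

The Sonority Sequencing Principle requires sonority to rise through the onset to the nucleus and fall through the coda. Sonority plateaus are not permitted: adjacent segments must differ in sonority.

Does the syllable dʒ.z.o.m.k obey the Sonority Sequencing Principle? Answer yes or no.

Onset: /dʒ/ is an affricate (sonority 2), /z/ is a fricative (sonority 3); then the nucleus /o/ (sonority 8).
Onset profile 2-3-8 — rises to the nucleus.
Coda: /m/ is a nasal (sonority 4), /k/ is a plosive (sonority 1).
Coda profile 8-4-1 — falls from the nucleus.

yes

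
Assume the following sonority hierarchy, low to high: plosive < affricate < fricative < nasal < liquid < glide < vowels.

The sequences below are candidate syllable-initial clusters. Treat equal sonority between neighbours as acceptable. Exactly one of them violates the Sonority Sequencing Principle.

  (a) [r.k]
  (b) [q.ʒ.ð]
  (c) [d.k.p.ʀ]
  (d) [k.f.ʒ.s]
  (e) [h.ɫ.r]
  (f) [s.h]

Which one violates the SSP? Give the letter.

a

(a) 5-1 → violates
(b) 1-3-3 → obeys
(c) 1-1-1-5 → obeys
(d) 1-3-3-3 → obeys
(e) 3-5-5 → obeys
(f) 3-3 → obeys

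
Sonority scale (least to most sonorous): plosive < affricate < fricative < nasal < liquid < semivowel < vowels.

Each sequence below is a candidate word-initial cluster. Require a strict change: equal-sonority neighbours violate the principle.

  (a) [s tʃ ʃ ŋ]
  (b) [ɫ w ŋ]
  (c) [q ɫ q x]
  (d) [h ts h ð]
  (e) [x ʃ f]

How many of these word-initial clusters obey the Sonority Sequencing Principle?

0

(a) sonority 3-2-3-4: ill-formed.
(b) sonority 5-6-4: ill-formed.
(c) sonority 1-5-1-3: ill-formed.
(d) sonority 3-2-3-3: ill-formed.
(e) sonority 3-3-3: ill-formed.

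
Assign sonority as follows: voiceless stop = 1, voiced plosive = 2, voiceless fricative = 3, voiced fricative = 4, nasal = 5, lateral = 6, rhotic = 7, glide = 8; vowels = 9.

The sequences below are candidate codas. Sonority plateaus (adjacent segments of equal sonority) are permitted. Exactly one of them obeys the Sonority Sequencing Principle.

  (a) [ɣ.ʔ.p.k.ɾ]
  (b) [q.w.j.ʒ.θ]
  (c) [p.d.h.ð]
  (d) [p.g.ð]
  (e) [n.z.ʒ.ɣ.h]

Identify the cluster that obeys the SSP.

(a) [ɣ.ʔ.p.k.ɾ]: profile 4-1-1-1-7 — violates.
(b) [q.w.j.ʒ.θ]: profile 1-8-8-4-3 — violates.
(c) [p.d.h.ð]: profile 1-2-3-4 — violates.
(d) [p.g.ð]: profile 1-2-4 — violates.
(e) [n.z.ʒ.ɣ.h]: profile 5-4-4-4-3 — obeys.

e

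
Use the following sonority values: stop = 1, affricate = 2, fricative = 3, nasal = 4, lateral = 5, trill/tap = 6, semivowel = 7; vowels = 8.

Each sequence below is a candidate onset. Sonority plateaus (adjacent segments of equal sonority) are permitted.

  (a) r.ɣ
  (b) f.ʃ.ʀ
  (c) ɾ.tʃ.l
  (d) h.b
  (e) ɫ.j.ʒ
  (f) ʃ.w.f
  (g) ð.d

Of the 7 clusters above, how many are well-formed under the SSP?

1

(a) r.ɣ: profile 6-3 — violates.
(b) f.ʃ.ʀ: profile 3-3-6 — obeys.
(c) ɾ.tʃ.l: profile 6-2-5 — violates.
(d) h.b: profile 3-1 — violates.
(e) ɫ.j.ʒ: profile 5-7-3 — violates.
(f) ʃ.w.f: profile 3-7-3 — violates.
(g) ð.d: profile 3-1 — violates.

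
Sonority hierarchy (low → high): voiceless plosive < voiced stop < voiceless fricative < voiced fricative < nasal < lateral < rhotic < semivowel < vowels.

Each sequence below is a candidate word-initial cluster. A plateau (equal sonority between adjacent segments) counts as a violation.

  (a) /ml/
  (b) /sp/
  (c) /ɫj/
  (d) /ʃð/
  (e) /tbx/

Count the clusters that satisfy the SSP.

4

(a) sonority 5-6: well-formed.
(b) sonority 3-1: ill-formed.
(c) sonority 6-8: well-formed.
(d) sonority 3-4: well-formed.
(e) sonority 1-2-3: well-formed.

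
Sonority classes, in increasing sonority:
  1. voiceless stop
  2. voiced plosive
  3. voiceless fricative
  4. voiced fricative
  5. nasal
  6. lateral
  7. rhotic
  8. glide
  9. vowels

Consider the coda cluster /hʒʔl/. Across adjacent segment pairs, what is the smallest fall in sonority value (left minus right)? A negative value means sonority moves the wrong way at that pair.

-5

/h/ — voiceless fricative, sonority 3.
/ʒ/ — voiced fricative, sonority 4.
/ʔ/ — voiceless stop, sonority 1.
/l/ — lateral, sonority 6.
/h/→/ʒ/: change -1.
/ʒ/→/ʔ/: change +3.
/ʔ/→/l/: change -5.
Minimum = -5.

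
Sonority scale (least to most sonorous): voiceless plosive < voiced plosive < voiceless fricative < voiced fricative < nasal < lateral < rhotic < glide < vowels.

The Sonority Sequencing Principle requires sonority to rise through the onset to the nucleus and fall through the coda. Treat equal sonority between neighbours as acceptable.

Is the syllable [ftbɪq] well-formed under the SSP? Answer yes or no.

Onset: /f/ is a voiceless fricative (sonority 3), /t/ is a voiceless plosive (sonority 1), /b/ is a voiced plosive (sonority 2); then the nucleus /ɪ/ (sonority 9).
Onset profile 3-1-2-9 — does not rise throughout.
Coda: /q/ is a voiceless plosive (sonority 1).
Coda profile 9-1 — falls from the nucleus.

no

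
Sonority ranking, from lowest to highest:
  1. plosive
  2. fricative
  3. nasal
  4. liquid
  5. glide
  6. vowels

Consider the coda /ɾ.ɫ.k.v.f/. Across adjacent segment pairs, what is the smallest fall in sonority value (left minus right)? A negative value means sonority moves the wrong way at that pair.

-1

/ɾ/: liquid = 4.
/ɫ/: liquid = 4.
/k/: plosive = 1.
/v/: fricative = 2.
/f/: fricative = 2.
/ɾ/→/ɫ/: change +0.
/ɫ/→/k/: change +3.
/k/→/v/: change -1.
/v/→/f/: change +0.
Minimum = -1.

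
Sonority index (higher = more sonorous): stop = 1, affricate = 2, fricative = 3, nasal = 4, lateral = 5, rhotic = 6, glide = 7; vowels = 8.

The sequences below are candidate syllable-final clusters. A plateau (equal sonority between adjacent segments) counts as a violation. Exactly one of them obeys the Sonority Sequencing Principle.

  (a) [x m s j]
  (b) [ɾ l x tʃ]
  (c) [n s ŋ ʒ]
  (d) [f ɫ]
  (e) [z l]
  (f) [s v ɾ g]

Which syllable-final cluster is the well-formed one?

(a) [x m s j]: profile 3-4-3-7 — violates.
(b) [ɾ l x tʃ]: profile 6-5-3-2 — obeys.
(c) [n s ŋ ʒ]: profile 4-3-4-3 — violates.
(d) [f ɫ]: profile 3-5 — violates.
(e) [z l]: profile 3-5 — violates.
(f) [s v ɾ g]: profile 3-3-6-1 — violates.

b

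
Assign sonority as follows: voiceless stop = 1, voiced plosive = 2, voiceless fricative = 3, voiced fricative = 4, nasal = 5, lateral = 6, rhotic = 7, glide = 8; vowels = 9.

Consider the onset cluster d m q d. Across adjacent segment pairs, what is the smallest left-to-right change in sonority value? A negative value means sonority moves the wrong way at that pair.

/d/: voiced plosive = 2.
/m/: nasal = 5.
/q/: voiceless stop = 1.
/d/: voiced plosive = 2.
/d/→/m/: change +3.
/m/→/q/: change -4.
/q/→/d/: change +1.
Minimum = -4.

-4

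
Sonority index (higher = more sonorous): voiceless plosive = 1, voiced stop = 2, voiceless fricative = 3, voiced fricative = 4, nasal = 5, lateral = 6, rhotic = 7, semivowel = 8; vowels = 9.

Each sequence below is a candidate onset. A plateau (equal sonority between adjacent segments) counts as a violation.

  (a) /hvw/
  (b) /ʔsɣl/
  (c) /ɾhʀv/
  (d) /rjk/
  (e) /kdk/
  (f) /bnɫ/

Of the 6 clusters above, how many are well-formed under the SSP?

(a) sonority 3-4-8: well-formed.
(b) sonority 1-3-4-6: well-formed.
(c) sonority 7-3-7-4: ill-formed.
(d) sonority 7-8-1: ill-formed.
(e) sonority 1-2-1: ill-formed.
(f) sonority 2-5-6: well-formed.

3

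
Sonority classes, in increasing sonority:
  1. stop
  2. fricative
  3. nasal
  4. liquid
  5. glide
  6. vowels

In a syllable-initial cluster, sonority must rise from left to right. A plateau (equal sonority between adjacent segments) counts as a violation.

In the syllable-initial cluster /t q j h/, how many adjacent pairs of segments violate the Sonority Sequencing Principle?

2

/t/ is a stop (sonority 1).
/q/ is a stop (sonority 1).
/j/ is a glide (sonority 5).
/h/ is a fricative (sonority 2).
/t/→/q/: 1→1 (plateau) — violation.
/q/→/j/: 1→5 (rises) — ok.
/j/→/h/: 5→2 (does not rise) — violation.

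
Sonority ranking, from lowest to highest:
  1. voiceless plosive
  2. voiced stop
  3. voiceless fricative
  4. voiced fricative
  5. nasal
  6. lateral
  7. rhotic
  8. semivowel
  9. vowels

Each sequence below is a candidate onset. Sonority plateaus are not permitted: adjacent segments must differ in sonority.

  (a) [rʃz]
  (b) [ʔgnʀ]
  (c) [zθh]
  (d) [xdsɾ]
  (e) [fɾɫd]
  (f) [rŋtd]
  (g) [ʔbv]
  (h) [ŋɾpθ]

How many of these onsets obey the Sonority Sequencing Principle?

2

(a) sonority 7-3-4: ill-formed.
(b) sonority 1-2-5-7: well-formed.
(c) sonority 4-3-3: ill-formed.
(d) sonority 3-2-3-7: ill-formed.
(e) sonority 3-7-6-2: ill-formed.
(f) sonority 7-5-1-2: ill-formed.
(g) sonority 1-2-4: well-formed.
(h) sonority 5-7-1-3: ill-formed.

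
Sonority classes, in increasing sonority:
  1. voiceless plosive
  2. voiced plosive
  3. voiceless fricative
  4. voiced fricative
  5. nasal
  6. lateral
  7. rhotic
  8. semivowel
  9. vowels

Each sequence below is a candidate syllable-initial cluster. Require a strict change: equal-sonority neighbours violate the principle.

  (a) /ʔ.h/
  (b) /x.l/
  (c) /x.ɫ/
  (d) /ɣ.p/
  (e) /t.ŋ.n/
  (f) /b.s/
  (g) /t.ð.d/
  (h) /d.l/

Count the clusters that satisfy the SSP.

5

(a) sonority 1-3: well-formed.
(b) sonority 3-6: well-formed.
(c) sonority 3-6: well-formed.
(d) sonority 4-1: ill-formed.
(e) sonority 1-5-5: ill-formed.
(f) sonority 2-3: well-formed.
(g) sonority 1-4-2: ill-formed.
(h) sonority 2-6: well-formed.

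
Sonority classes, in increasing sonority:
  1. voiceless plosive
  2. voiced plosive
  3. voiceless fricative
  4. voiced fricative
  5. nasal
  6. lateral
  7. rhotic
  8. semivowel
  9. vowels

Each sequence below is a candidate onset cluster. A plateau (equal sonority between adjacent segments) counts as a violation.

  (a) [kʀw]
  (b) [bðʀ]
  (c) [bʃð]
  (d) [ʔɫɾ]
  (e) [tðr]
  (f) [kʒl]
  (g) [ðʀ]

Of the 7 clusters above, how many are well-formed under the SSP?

7

(a) sonority 1-7-8: well-formed.
(b) sonority 2-4-7: well-formed.
(c) sonority 2-3-4: well-formed.
(d) sonority 1-6-7: well-formed.
(e) sonority 1-4-7: well-formed.
(f) sonority 1-4-6: well-formed.
(g) sonority 4-7: well-formed.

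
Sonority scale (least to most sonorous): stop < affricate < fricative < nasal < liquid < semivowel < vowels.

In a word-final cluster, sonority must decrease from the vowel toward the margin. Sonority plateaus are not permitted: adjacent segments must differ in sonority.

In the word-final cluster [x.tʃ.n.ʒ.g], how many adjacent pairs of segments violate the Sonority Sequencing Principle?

1

/x/ is a fricative (sonority 3).
/tʃ/ is an affricate (sonority 2).
/n/ is a nasal (sonority 4).
/ʒ/ is a fricative (sonority 3).
/g/ is a stop (sonority 1).
/x/→/tʃ/: 3→2 (falls) — ok.
/tʃ/→/n/: 2→4 (does not fall) — violation.
/n/→/ʒ/: 4→3 (falls) — ok.
/ʒ/→/g/: 3→1 (falls) — ok.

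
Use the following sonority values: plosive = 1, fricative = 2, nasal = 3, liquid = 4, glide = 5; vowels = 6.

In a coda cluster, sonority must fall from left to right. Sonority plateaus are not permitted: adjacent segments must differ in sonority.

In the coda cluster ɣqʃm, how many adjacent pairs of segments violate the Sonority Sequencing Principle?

/ɣ/ — fricative, sonority 2.
/q/ — plosive, sonority 1.
/ʃ/ — fricative, sonority 2.
/m/ — nasal, sonority 3.
/ɣ/→/q/: 2→1 (falls) — ok.
/q/→/ʃ/: 1→2 (does not fall) — violation.
/ʃ/→/m/: 2→3 (does not fall) — violation.

2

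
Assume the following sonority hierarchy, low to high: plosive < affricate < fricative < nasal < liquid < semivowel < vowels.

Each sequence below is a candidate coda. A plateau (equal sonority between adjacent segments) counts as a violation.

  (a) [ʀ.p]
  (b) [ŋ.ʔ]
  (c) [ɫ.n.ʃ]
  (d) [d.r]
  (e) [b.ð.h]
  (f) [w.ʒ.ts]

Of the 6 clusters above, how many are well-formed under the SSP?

4

(a) 5-1 → obeys
(b) 4-1 → obeys
(c) 5-4-3 → obeys
(d) 1-5 → violates
(e) 1-3-3 → violates
(f) 6-3-2 → obeys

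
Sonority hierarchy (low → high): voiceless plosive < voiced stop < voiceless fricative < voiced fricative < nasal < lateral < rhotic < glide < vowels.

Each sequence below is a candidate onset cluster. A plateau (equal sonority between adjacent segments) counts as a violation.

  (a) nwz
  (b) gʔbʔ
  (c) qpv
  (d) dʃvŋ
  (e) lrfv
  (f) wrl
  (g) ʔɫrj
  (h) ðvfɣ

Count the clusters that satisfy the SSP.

2

(a) 5-8-4 → violates
(b) 2-1-2-1 → violates
(c) 1-1-4 → violates
(d) 2-3-4-5 → obeys
(e) 6-7-3-4 → violates
(f) 8-7-6 → violates
(g) 1-6-7-8 → obeys
(h) 4-4-3-4 → violates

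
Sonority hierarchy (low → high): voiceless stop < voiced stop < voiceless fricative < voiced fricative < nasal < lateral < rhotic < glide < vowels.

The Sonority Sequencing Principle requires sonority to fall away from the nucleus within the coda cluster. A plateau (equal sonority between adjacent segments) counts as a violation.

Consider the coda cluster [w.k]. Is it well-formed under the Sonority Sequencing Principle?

yes

/w/ is a glide (sonority 8).
/k/ is a voiceless stop (sonority 1).
The profile 8-1 strictly falls, so the coda cluster satisfies the SSP.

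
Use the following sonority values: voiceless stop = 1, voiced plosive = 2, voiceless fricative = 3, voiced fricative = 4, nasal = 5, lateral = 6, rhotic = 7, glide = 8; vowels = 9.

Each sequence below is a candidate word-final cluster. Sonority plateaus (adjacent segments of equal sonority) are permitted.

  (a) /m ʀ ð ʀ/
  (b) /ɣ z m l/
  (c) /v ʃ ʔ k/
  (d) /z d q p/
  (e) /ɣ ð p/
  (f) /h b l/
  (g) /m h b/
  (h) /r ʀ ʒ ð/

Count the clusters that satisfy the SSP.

(a) 5-7-4-7 → violates
(b) 4-4-5-6 → violates
(c) 4-3-1-1 → obeys
(d) 4-2-1-1 → obeys
(e) 4-4-1 → obeys
(f) 3-2-6 → violates
(g) 5-3-2 → obeys
(h) 7-7-4-4 → obeys

5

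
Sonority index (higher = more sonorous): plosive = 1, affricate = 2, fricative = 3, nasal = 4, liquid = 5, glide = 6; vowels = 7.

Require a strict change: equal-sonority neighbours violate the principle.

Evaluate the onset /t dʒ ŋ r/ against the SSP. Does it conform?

/t/: plosive = 1.
/dʒ/: affricate = 2.
/ŋ/: nasal = 4.
/r/: liquid = 5.
The profile 1-2-4-5 strictly rises, so the onset satisfies the SSP.

yes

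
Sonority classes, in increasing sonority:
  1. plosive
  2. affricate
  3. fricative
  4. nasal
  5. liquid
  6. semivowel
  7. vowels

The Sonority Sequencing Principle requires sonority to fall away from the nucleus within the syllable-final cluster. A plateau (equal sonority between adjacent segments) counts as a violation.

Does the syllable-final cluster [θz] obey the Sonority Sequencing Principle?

no

/θ/ — fricative, sonority 3.
/z/ — fricative, sonority 3.
The profile is 3-3. Between /θ/ (3) and /z/ (3) sonority does not fall, so the cluster violates the SSP.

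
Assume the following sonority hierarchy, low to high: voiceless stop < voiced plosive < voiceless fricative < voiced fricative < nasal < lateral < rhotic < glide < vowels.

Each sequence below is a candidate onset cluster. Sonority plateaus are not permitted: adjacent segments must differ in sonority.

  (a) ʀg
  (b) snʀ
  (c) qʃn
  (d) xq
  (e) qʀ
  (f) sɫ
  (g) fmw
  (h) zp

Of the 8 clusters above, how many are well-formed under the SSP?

(a) 7-2 → violates
(b) 3-5-7 → obeys
(c) 1-3-5 → obeys
(d) 3-1 → violates
(e) 1-7 → obeys
(f) 3-6 → obeys
(g) 3-5-8 → obeys
(h) 4-1 → violates

5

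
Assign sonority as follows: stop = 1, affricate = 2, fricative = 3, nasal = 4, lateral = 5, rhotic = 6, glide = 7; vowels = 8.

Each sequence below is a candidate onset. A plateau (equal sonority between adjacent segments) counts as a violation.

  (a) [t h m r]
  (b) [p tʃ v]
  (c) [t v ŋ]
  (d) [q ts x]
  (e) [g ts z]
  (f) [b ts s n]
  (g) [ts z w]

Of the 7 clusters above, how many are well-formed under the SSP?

7

(a) sonority 1-3-4-6: well-formed.
(b) sonority 1-2-3: well-formed.
(c) sonority 1-3-4: well-formed.
(d) sonority 1-2-3: well-formed.
(e) sonority 1-2-3: well-formed.
(f) sonority 1-2-3-4: well-formed.
(g) sonority 2-3-7: well-formed.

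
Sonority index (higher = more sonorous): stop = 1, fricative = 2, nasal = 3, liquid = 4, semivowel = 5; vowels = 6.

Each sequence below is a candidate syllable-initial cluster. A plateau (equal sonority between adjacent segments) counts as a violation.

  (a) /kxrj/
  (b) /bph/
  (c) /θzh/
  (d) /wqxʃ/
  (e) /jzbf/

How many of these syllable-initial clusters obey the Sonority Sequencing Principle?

(a) sonority 1-2-4-5: well-formed.
(b) sonority 1-1-2: ill-formed.
(c) sonority 2-2-2: ill-formed.
(d) sonority 5-1-2-2: ill-formed.
(e) sonority 5-2-1-2: ill-formed.

1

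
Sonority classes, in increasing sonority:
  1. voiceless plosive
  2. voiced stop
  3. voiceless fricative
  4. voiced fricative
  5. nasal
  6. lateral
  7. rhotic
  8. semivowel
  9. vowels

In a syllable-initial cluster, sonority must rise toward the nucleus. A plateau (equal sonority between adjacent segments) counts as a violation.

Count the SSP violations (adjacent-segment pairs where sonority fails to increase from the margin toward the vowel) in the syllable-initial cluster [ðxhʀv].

3

/ð/ — voiced fricative, sonority 4.
/x/ — voiceless fricative, sonority 3.
/h/ — voiceless fricative, sonority 3.
/ʀ/ — rhotic, sonority 7.
/v/ — voiced fricative, sonority 4.
/ð/→/x/: 4→3 (does not rise) — violation.
/x/→/h/: 3→3 (plateau) — violation.
/h/→/ʀ/: 3→7 (rises) — ok.
/ʀ/→/v/: 7→4 (does not rise) — violation.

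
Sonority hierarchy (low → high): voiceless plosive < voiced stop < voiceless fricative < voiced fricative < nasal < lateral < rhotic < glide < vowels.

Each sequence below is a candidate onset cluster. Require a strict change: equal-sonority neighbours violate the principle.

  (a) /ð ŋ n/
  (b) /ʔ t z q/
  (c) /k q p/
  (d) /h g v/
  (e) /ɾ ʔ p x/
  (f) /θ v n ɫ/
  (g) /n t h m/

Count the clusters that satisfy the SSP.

1

(a) /ð ŋ n/: profile 4-5-5 — violates.
(b) /ʔ t z q/: profile 1-1-4-1 — violates.
(c) /k q p/: profile 1-1-1 — violates.
(d) /h g v/: profile 3-2-4 — violates.
(e) /ɾ ʔ p x/: profile 7-1-1-3 — violates.
(f) /θ v n ɫ/: profile 3-4-5-6 — obeys.
(g) /n t h m/: profile 5-1-3-5 — violates.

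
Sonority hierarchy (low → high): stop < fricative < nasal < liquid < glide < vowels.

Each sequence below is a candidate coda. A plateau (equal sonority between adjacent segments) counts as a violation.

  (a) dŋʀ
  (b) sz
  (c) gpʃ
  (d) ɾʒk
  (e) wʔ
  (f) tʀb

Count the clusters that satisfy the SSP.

(a) dŋʀ: profile 1-3-4 — violates.
(b) sz: profile 2-2 — violates.
(c) gpʃ: profile 1-1-2 — violates.
(d) ɾʒk: profile 4-2-1 — obeys.
(e) wʔ: profile 5-1 — obeys.
(f) tʀb: profile 1-4-1 — violates.

2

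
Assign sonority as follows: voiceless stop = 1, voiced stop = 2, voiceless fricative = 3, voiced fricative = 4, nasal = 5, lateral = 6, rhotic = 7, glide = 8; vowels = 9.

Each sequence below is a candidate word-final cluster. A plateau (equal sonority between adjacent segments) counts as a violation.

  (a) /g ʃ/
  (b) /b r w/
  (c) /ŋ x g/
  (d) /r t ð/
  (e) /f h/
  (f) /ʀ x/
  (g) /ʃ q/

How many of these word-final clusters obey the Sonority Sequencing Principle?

3

(a) sonority 2-3: ill-formed.
(b) sonority 2-7-8: ill-formed.
(c) sonority 5-3-2: well-formed.
(d) sonority 7-1-4: ill-formed.
(e) sonority 3-3: ill-formed.
(f) sonority 7-3: well-formed.
(g) sonority 3-1: well-formed.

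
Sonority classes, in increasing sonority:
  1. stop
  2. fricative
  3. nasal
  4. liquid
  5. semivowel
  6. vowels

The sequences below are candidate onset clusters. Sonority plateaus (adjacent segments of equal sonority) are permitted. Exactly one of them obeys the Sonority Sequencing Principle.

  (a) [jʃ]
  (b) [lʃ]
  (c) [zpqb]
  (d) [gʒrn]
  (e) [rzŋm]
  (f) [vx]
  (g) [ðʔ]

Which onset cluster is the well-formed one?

f

(a) sonority 5-2: ill-formed.
(b) sonority 4-2: ill-formed.
(c) sonority 2-1-1-1: ill-formed.
(d) sonority 1-2-4-3: ill-formed.
(e) sonority 4-2-3-3: ill-formed.
(f) sonority 2-2: well-formed.
(g) sonority 2-1: ill-formed.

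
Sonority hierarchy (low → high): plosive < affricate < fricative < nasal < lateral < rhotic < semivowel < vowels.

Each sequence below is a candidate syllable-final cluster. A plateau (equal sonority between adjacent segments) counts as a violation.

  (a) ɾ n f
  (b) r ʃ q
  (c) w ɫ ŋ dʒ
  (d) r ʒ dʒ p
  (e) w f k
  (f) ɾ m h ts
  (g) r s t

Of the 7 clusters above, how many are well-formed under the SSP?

7

(a) ɾ n f: profile 6-4-3 — obeys.
(b) r ʃ q: profile 6-3-1 — obeys.
(c) w ɫ ŋ dʒ: profile 7-5-4-2 — obeys.
(d) r ʒ dʒ p: profile 6-3-2-1 — obeys.
(e) w f k: profile 7-3-1 — obeys.
(f) ɾ m h ts: profile 6-4-3-2 — obeys.
(g) r s t: profile 6-3-1 — obeys.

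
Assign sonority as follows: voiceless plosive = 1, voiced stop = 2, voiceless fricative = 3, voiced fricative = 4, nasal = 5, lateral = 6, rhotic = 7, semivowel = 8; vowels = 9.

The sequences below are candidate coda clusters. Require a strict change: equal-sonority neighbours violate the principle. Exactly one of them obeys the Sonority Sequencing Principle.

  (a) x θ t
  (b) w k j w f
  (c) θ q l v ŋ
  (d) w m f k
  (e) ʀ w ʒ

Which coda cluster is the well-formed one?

d

(a) x θ t: profile 3-3-1 — violates.
(b) w k j w f: profile 8-1-8-8-3 — violates.
(c) θ q l v ŋ: profile 3-1-6-4-5 — violates.
(d) w m f k: profile 8-5-3-1 — obeys.
(e) ʀ w ʒ: profile 7-8-4 — violates.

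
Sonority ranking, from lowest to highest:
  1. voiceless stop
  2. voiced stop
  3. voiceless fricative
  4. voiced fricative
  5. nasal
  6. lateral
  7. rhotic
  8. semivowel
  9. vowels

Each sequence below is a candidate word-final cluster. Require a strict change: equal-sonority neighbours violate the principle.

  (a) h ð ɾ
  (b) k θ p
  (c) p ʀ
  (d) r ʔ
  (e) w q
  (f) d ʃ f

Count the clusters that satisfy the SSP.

2

(a) sonority 3-4-7: ill-formed.
(b) sonority 1-3-1: ill-formed.
(c) sonority 1-7: ill-formed.
(d) sonority 7-1: well-formed.
(e) sonority 8-1: well-formed.
(f) sonority 2-3-3: ill-formed.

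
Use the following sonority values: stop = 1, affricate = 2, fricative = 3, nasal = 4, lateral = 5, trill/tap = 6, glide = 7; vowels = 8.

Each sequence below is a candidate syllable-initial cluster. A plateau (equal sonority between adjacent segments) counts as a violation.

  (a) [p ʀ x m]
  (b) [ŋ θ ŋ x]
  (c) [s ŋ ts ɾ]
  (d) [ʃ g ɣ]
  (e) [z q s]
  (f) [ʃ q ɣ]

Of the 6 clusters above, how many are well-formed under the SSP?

(a) 1-6-3-4 → violates
(b) 4-3-4-3 → violates
(c) 3-4-2-6 → violates
(d) 3-1-3 → violates
(e) 3-1-3 → violates
(f) 3-1-3 → violates

0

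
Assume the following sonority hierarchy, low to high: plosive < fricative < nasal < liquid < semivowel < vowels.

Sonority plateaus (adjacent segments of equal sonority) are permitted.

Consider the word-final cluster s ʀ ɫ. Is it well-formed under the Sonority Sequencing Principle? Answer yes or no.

no

/s/ — fricative, sonority 2.
/ʀ/ — liquid, sonority 4.
/ɫ/ — liquid, sonority 4.
The profile is 2-4-4. Between /s/ (2) and /ʀ/ (4) sonority does not fall, so the cluster violates the SSP.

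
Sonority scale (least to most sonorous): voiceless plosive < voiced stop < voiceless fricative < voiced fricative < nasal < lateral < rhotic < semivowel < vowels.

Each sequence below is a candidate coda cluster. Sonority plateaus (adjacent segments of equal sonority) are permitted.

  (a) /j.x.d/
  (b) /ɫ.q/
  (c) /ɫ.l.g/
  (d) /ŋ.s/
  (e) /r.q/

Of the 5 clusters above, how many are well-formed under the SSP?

5

(a) /j.x.d/: profile 8-3-2 — obeys.
(b) /ɫ.q/: profile 6-1 — obeys.
(c) /ɫ.l.g/: profile 6-6-2 — obeys.
(d) /ŋ.s/: profile 5-3 — obeys.
(e) /r.q/: profile 7-1 — obeys.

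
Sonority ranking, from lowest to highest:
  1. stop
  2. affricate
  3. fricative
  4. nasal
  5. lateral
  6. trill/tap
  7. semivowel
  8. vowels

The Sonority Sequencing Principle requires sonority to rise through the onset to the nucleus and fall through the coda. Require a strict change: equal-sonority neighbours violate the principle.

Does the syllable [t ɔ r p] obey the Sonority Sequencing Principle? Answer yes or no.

Onset: /t/ is a stop (sonority 1); then the nucleus /ɔ/ (sonority 8).
Onset profile 1-8 — rises to the nucleus.
Coda: /r/ is a trill/tap (sonority 6), /p/ is a stop (sonority 1).
Coda profile 8-6-1 — falls from the nucleus.

yes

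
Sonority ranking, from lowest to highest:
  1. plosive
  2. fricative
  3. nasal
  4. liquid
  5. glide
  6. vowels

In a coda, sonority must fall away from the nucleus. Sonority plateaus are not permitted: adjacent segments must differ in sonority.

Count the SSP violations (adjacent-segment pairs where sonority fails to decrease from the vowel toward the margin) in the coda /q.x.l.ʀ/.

3

/q/ — plosive, sonority 1.
/x/ — fricative, sonority 2.
/l/ — liquid, sonority 4.
/ʀ/ — liquid, sonority 4.
/q/→/x/: 1→2 (does not fall) — violation.
/x/→/l/: 2→4 (does not fall) — violation.
/l/→/ʀ/: 4→4 (plateau) — violation.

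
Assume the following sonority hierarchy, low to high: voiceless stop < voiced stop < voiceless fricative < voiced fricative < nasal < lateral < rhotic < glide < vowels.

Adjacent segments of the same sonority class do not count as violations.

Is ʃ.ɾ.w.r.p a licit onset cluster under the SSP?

/ʃ/: voiceless fricative = 3.
/ɾ/: rhotic = 7.
/w/: glide = 8.
/r/: rhotic = 7.
/p/: voiceless stop = 1.
The profile is 3-7-8-7-1. Between /w/ (8) and /r/ (7) sonority does not rise, so the cluster violates the SSP.

no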